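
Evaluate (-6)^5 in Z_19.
By repeated squaring mod 19: (-6)^{1}≡13, (-6)^{2}≡17, (-6)^{4}≡4. Then (-6)^{5} = (-6)^{4+1} ≡ 4 × 13 ≡ 14 mod 19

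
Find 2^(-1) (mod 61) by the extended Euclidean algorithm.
Extended GCD: 2(-30) + 61(1) = 1. So 2^(-1) ≡ -30 ≡ 31 (mod 61). Verify: 2 × 31 = 62 ≡ 1 (mod 61)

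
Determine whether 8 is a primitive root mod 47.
8^{23} ≡ 1 (mod 47) and 23 < 46, so ord_47(8) = 23 ≠ 46 and 8 is not a primitive root.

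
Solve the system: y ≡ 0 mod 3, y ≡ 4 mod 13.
M = 3 × 13 = 39. M₁ = 13, y₁ ≡ 1 mod 3. M₂ = 3, y₂ ≡ 9 mod 13. y = 0×13×1 + 4×3×9 ≡ 30 mod 39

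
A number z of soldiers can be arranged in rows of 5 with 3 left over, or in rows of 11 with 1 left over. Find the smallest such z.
M = 5 × 11 = 55. M₁ = 11, y₁ ≡ 1 mod 5. M₂ = 5, y₂ ≡ 9 mod 11. z = 3×11×1 + 1×5×9 ≡ 23 mod 55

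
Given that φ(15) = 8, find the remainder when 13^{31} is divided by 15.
By Euler: 13^{8} ≡ 1 mod 15 since gcd(13, 15) = 1. 31 = 3×8 + 7. So 13^{31} ≡ 13^{7} ≡ 7 mod 15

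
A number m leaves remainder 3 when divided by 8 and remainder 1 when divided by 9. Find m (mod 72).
M = 8 × 9 = 72. M₁ = 9, y₁ ≡ 1 (mod 8). M₂ = 8, y₂ ≡ 8 (mod 9). m = 3×9×1 + 1×8×8 ≡ 19 (mod 72)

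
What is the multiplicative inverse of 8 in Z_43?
Since 43 is prime, by Fermat 8^(-1) ≡ 8^{41} ≡ 27 mod 43. Verify: 8 × 27 = 216 ≡ 1 mod 43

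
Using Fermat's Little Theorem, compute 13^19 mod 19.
By Fermat: 13^{18} ≡ 1 (mod 19). So 13^{19} = 13^{18} · 13^{1} ≡ 13^{1} ≡ 13 (mod 19)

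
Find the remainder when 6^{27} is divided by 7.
By Fermat: 6^{6} ≡ 1 mod 7. 27 = 4×6 + 3. So 6^{27} ≡ 6^{3} ≡ 6 mod 7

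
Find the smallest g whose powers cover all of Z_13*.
g = 2. For each prime q|12: 2^{6}≡12, 2^{4}≡3, none ≡ 1, so ord_13(2) = 12 and 2 is a primitive root.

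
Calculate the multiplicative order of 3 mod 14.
Powers of 3 mod 14: 3^1≡3, 3^2≡9, 3^3≡13, 3^4≡11, 3^5≡5, 3^6≡1. ord_14(3) = 6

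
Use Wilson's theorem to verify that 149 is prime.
(148)! mod 149 = 148. Since this equals -1 mod 149, Wilson confirms 149 is prime.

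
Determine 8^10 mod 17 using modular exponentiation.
By repeated squaring mod 17: 8^{1}≡8, 8^{2}≡13, 8^{4}≡16, 8^{8}≡1. Then 8^{10} = 8^{8+2} ≡ 1 × 13 ≡ 13 mod 17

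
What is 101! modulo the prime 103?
(102)! = (101)! × (102) ≡ -1 (mod 103). So (101)! ≡ -1 × (102)^(-1) ≡ (-1)×(-1) = 1 (mod 103)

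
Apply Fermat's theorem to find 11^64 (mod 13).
By Fermat: 11^{12} ≡ 1 (mod 13). 64 = 5×12 + 4. So 11^{64} ≡ 11^{4} ≡ 3 (mod 13)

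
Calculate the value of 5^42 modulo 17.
Using Fermat: 5^{16} ≡ 1 (mod 17). 42 ≡ 10 (mod 16). So 5^{42} ≡ 5^{10} ≡ 9 (mod 17)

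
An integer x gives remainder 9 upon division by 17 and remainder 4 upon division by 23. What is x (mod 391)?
M = 17 × 23 = 391. M₁ = 23, y₁ ≡ 3 (mod 17). M₂ = 17, y₂ ≡ 19 (mod 23). x = 9×23×3 + 4×17×19 ≡ 349 (mod 391)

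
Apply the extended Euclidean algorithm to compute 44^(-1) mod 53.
Extended GCD: 44(-6) + 53(5) = 1. So 44^(-1) ≡ -6 ≡ 47 (mod 53). Verify: 44 × 47 = 2068 ≡ 1 (mod 53)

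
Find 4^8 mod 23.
By repeated squaring mod 23: 4^{1}≡4, 4^{2}≡16, 4^{4}≡3, 4^{8}≡9. So 4^{8} ≡ 9 mod 23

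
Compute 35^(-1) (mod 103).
Since 103 is prime, by Fermat 35^(-1) ≡ 35^{101} ≡ 53 (mod 103). Verify: 35 × 53 = 1855 ≡ 1 (mod 103)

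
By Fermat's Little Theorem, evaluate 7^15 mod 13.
By Fermat: 7^{12} ≡ 1 (mod 13). So 7^{15} = 7^{12} · 7^{3} ≡ 7^{3} ≡ 5 (mod 13)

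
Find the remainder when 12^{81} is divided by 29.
By Fermat: 12^{28} ≡ 1 mod 29. 81 = 2×28 + 25. So 12^{81} ≡ 12^{25} ≡ 12 mod 29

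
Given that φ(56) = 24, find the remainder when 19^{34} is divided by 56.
By Euler: 19^{24} ≡ 1 mod 56 since gcd(19, 56) = 1. 34 = 1×24 + 10. So 19^{34} ≡ 19^{10} ≡ 9 mod 56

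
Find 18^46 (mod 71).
By repeated squaring (mod 71): 18^{1}≡18, 18^{2}≡40, 18^{4}≡38, 18^{8}≡24, 18^{16}≡8, 18^{32}≡64. Then 18^{46} = 18^{32+8+4+2} ≡ 64 × 24 × 38 × 40 ≡ 27 (mod 71)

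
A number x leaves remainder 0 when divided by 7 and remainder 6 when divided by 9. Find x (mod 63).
M = 7 × 9 = 63. M₁ = 9, y₁ ≡ 4 (mod 7). M₂ = 7, y₂ ≡ 4 (mod 9). x = 0×9×4 + 6×7×4 ≡ 42 (mod 63)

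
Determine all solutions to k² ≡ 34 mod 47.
The square roots of 34 mod 47 are 9 and 38. Verify: 9² = 81 ≡ 34 mod 47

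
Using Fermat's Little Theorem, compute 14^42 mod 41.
By Fermat: 14^{40} ≡ 1 mod 41. So 14^{42} = 14^{40} · 14^{2} ≡ 14^{2} ≡ 32 mod 41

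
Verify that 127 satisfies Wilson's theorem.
(126)! mod 127 = 126. Since this equals -1 (mod 127), Wilson confirms 127 is prime.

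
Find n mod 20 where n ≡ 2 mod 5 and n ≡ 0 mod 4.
M = 5 × 4 = 20. M₁ = 4, y₁ ≡ 4 mod 5. M₂ = 5, y₂ ≡ 1 mod 4. n = 2×4×4 + 0×5×1 ≡ 12 mod 20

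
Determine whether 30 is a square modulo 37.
By Euler's criterion: 30^{18} ≡ 1 (mod 37). Since this equals 1, 30 is a QR.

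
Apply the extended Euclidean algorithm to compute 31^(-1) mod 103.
Extended GCD: 31(10) + 103(-3) = 1. So 31^(-1) ≡ 10 mod 103. Verify: 31 × 10 = 310 ≡ 1 mod 103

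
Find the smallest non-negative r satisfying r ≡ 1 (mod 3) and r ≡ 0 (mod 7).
M = 3 × 7 = 21. M₁ = 7, y₁ ≡ 1 (mod 3). M₂ = 3, y₂ ≡ 5 (mod 7). r = 1×7×1 + 0×3×5 ≡ 7 (mod 21)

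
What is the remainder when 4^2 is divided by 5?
4^{2} = 16 ≡ 1 (mod 5)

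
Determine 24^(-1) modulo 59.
Since 59 is prime, by Fermat 24^(-1) ≡ 24^{57} ≡ 32 (mod 59). Verify: 24 × 32 = 768 ≡ 1 (mod 59)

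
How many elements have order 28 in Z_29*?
Number of primitive roots mod 29 = φ(p-1) = φ(28) = 12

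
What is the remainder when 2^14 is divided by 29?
By repeated squaring mod 29: 2^{1}≡2, 2^{2}≡4, 2^{4}≡16, 2^{8}≡24. Then 2^{14} = 2^{8+4+2} ≡ 24 × 16 × 4 ≡ 28 mod 29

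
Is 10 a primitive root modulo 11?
10^{2} ≡ 1 mod 11 and 2 < 10, so ord_11(10) = 2 ≠ 10 and 10 is not a primitive root.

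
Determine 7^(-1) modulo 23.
Since 23 is prime, by Fermat 7^(-1) ≡ 7^{21} ≡ 10 (mod 23). Verify: 7 × 10 = 70 ≡ 1 (mod 23)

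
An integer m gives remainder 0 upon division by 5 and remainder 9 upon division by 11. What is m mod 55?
M = 5 × 11 = 55. M₁ = 11, y₁ ≡ 1 mod 5. M₂ = 5, y₂ ≡ 9 mod 11. m = 0×11×1 + 9×5×9 ≡ 20 mod 55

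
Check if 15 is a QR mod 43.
By Euler's criterion: 15^{21} ≡ 1 mod 43. Since this equals 1, 15 is a QR.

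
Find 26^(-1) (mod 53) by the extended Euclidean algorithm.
Extended GCD: 26(-2) + 53(1) = 1. So 26^(-1) ≡ -2 ≡ 51 (mod 53). Verify: 26 × 51 = 1326 ≡ 1 (mod 53)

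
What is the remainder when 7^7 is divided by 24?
By repeated squaring mod 24: 7^{1}≡7, 7^{2}≡1, 7^{4}≡1. Then 7^{7} = 7^{4+2+1} ≡ 1 × 1 × 7 ≡ 7 mod 24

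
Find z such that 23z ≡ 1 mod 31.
Since 31 is prime, by Fermat 23^(-1) ≡ 23^{29} ≡ 27 mod 31. Verify: 23 × 27 = 621 ≡ 1 mod 31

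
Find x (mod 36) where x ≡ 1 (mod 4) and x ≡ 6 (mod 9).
M = 4 × 9 = 36. M₁ = 9, y₁ ≡ 1 (mod 4). M₂ = 4, y₂ ≡ 7 (mod 9). x = 1×9×1 + 6×4×7 ≡ 33 (mod 36)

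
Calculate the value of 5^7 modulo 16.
By repeated squaring mod 16: 5^{1}≡5, 5^{2}≡9, 5^{4}≡1. Then 5^{7} = 5^{4+2+1} ≡ 1 × 9 × 5 ≡ 13 mod 16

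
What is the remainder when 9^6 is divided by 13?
By repeated squaring (mod 13): 9^{1}≡9, 9^{2}≡3, 9^{4}≡9. Then 9^{6} = 9^{4+2} ≡ 9 × 3 ≡ 1 (mod 13)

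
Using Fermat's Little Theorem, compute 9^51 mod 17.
By Fermat: 9^{16} ≡ 1 (mod 17). 51 = 3×16 + 3. So 9^{51} ≡ 9^{3} ≡ 15 (mod 17)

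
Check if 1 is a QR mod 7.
By Euler's criterion: 1^{3} ≡ 1 (mod 7). Since this equals 1, 1 is a QR.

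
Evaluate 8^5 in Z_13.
By repeated squaring mod 13: 8^{1}≡8, 8^{2}≡12, 8^{4}≡1. Then 8^{5} = 8^{4+1} ≡ 1 × 8 ≡ 8 mod 13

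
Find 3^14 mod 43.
By repeated squaring mod 43: 3^{1}≡3, 3^{2}≡9, 3^{4}≡38, 3^{8}≡25. Then 3^{14} = 3^{8+4+2} ≡ 25 × 38 × 9 ≡ 36 mod 43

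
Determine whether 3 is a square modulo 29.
By Euler's criterion: 3^{14} ≡ 28 mod 29. Since this equals -1 (≡ 28), 3 is not a QR.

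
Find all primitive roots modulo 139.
There are φ(138) = 44 primitive roots mod 139: {2, 3, 12, 15, 17, 18, 19, 21, 22, 26, 32, 40, 50, 53, 56, 58, 61, 68, 70, 72, 73, 85, 88, 90, 92, 93, 98, 101, 102, 104, 108, 109, 110, 111, 114, 115, 119, 123, 126, 128, 130, 132, 134, 135}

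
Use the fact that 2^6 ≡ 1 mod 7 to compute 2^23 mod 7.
By Fermat: 2^{6} ≡ 1 mod 7. 23 = 3×6 + 5. So 2^{23} ≡ 2^{5} ≡ 4 mod 7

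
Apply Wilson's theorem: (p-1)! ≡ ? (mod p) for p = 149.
By Wilson's theorem, (148)! ≡ -1 ≡ 148 (mod 149)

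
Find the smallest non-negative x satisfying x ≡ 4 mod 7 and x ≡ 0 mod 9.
M = 7 × 9 = 63. M₁ = 9, y₁ ≡ 4 mod 7. M₂ = 7, y₂ ≡ 4 mod 9. x = 4×9×4 + 0×7×4 ≡ 18 mod 63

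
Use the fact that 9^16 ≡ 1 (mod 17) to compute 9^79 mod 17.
By Fermat: 9^{16} ≡ 1 (mod 17). 79 = 4×16 + 15. So 9^{79} ≡ 9^{15} ≡ 2 (mod 17)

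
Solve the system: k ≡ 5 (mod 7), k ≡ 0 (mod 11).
M = 7 × 11 = 77. M₁ = 11, y₁ ≡ 2 (mod 7). M₂ = 7, y₂ ≡ 8 (mod 11). k = 5×11×2 + 0×7×8 ≡ 33 (mod 77)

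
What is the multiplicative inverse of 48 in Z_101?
Since 101 is prime, by Fermat 48^(-1) ≡ 48^{99} ≡ 40 mod 101. Verify: 48 × 40 = 1920 ≡ 1 mod 101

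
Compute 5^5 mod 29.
By repeated squaring mod 29: 5^{1}≡5, 5^{2}≡25, 5^{4}≡16. Then 5^{5} = 5^{4+1} ≡ 16 × 5 ≡ 22 mod 29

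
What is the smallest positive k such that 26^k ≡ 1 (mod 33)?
Powers of 26 mod 33: 26^1≡26, 26^2≡16, 26^3≡20, 26^4≡25, 26^5≡23, 26^6≡4, 26^7≡5, 26^8≡31, 26^9≡14, 26^10≡1. So the order of 26 is 10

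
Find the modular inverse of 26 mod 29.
Since 29 is prime, by Fermat 26^(-1) ≡ 26^{27} ≡ 19 (mod 29). Verify: 26 × 19 = 494 ≡ 1 (mod 29)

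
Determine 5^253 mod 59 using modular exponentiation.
Using Fermat: 5^{58} ≡ 1 (mod 59). 253 ≡ 21 (mod 58). So 5^{253} ≡ 5^{21} ≡ 21 (mod 59)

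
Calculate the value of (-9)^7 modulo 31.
By repeated squaring (mod 31): (-9)^{1}≡22, (-9)^{2}≡19, (-9)^{4}≡20. Then (-9)^{7} = (-9)^{4+2+1} ≡ 20 × 19 × 22 ≡ 21 (mod 31)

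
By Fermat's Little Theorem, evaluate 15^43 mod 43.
By Fermat: 15^{42} ≡ 1 (mod 43). So 15^{43} = 15^{42} · 15^{1} ≡ 15^{1} ≡ 15 (mod 43)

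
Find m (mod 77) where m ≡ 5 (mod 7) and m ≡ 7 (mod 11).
M = 7 × 11 = 77. M₁ = 11, y₁ ≡ 2 (mod 7). M₂ = 7, y₂ ≡ 8 (mod 11). m = 5×11×2 + 7×7×8 ≡ 40 (mod 77)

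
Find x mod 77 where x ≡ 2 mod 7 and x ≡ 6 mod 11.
M = 7 × 11 = 77. M₁ = 11, y₁ ≡ 2 mod 7. M₂ = 7, y₂ ≡ 8 mod 11. x = 2×11×2 + 6×7×8 ≡ 72 mod 77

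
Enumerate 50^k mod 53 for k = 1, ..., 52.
50^1, 50^2, ..., 50^{52} mod 53: [50, 9, 26, 28, 22, 40, 39, 42, 33, 7, 32, 10, 23, 37, 48, 15, 8, 29, 19, 49, 12, 17, 2, 47, 18, 52, 3, 44, 27, 25, 31, 13, 14, 11, 20, 46, 21, 43, 30, 16, 5, 38, 45, 24, 34, 4, 41, 36, 51, 6, 35, 1]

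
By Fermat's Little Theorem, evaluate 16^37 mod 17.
By Fermat: 16^{16} ≡ 1 mod 17. 37 = 2×16 + 5. So 16^{37} ≡ 16^{5} ≡ 16 mod 17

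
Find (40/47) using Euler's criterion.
(40/47) = 40^{23} mod 47 = -1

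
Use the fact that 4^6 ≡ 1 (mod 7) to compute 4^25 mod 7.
By Fermat: 4^{6} ≡ 1 (mod 7). 25 = 4×6 + 1. So 4^{25} ≡ 4^{1} ≡ 4 (mod 7)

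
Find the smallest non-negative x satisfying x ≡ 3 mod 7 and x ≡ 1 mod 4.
M = 7 × 4 = 28. M₁ = 4, y₁ ≡ 2 mod 7. M₂ = 7, y₂ ≡ 3 mod 4. x = 3×4×2 + 1×7×3 ≡ 17 mod 28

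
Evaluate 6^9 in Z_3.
By repeated squaring mod 3: 6^{1}≡0, 6^{2}≡0, 6^{4}≡0, 6^{8}≡0. Then 6^{9} = 6^{8+1} ≡ 0 × 0 ≡ 0 mod 3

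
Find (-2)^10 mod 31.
By repeated squaring mod 31: (-2)^{1}≡29, (-2)^{2}≡4, (-2)^{4}≡16, (-2)^{8}≡8. Then (-2)^{10} = (-2)^{8+2} ≡ 8 × 4 ≡ 1 mod 31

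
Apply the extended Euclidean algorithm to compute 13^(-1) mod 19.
Extended GCD: 13(3) + 19(-2) = 1. So 13^(-1) ≡ 3 mod 19. Verify: 13 × 3 = 39 ≡ 1 mod 19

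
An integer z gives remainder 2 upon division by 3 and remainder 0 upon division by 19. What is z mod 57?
M = 3 × 19 = 57. M₁ = 19, y₁ ≡ 1 mod 3. M₂ = 3, y₂ ≡ 13 mod 19. z = 2×19×1 + 0×3×13 ≡ 38 mod 57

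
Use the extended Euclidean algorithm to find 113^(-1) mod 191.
Extended GCD: 113(71) + 191(-42) = 1. So 113^(-1) ≡ 71 mod 191. Verify: 113 × 71 = 8023 ≡ 1 mod 191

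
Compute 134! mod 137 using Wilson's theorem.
(136)! = (134)! × (135) × (136) ≡ -1 mod 137. So (134)! ≡ -1 × [(136)(135)]^(-1) ≡ 68 mod 137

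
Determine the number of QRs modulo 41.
The squaring map on Z_41* is 2-to-1, so there are (40)/2 = 20 QRs.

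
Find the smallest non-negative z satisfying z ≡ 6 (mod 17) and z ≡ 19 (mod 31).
M = 17 × 31 = 527. M₁ = 31, y₁ ≡ 11 (mod 17). M₂ = 17, y₂ ≡ 11 (mod 31). z = 6×31×11 + 19×17×11 ≡ 329 (mod 527)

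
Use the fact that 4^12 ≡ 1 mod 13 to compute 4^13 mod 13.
By Fermat: 4^{12} ≡ 1 mod 13. So 4^{13} = 4^{12} · 4^{1} ≡ 4^{1} ≡ 4 mod 13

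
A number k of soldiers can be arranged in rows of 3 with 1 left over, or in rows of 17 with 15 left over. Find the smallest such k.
M = 3 × 17 = 51. M₁ = 17, y₁ ≡ 2 (mod 3). M₂ = 3, y₂ ≡ 6 (mod 17). k = 1×17×2 + 15×3×6 ≡ 49 (mod 51)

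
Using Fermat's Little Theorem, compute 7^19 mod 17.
By Fermat: 7^{16} ≡ 1 (mod 17). So 7^{19} = 7^{16} · 7^{3} ≡ 7^{3} ≡ 3 (mod 17)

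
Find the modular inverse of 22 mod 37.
Since 37 is prime, by Fermat 22^(-1) ≡ 22^{35} ≡ 32 mod 37. Verify: 22 × 32 = 704 ≡ 1 mod 37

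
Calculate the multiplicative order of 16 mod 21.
Powers of 16 mod 21: 16^1≡16, 16^2≡4, 16^3≡1. ord_21(16) = 3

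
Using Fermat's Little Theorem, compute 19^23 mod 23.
By Fermat: 19^{22} ≡ 1 mod 23. So 19^{23} = 19^{22} · 19^{1} ≡ 19^{1} ≡ 19 mod 23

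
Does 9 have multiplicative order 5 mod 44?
Powers of 9 mod 44: 9^1≡9, 9^2≡37, 9^3≡25, 9^4≡5, 9^5≡1. First k with 9^k≡1 is k=5. Yes, ord_44(9) = 5.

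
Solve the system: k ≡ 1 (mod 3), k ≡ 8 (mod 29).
M = 3 × 29 = 87. M₁ = 29, y₁ ≡ 2 (mod 3). M₂ = 3, y₂ ≡ 10 (mod 29). k = 1×29×2 + 8×3×10 ≡ 37 (mod 87)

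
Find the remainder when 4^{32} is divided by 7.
By Fermat: 4^{6} ≡ 1 (mod 7). 32 = 5×6 + 2. So 4^{32} ≡ 4^{2} ≡ 2 (mod 7)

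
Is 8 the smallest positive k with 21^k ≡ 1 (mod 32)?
Powers of 21 mod 32: 21^1≡21, 21^2≡25, 21^3≡13, 21^4≡17, 21^5≡5, 21^6≡9, 21^7≡29, 21^8≡1. First k with 21^k≡1 is k=8. Yes, ord_32(21) = 8.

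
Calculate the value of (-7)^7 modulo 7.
By repeated squaring (mod 7): (-7)^{1}≡0, (-7)^{2}≡0, (-7)^{4}≡0. Then (-7)^{7} = (-7)^{4+2+1} ≡ 0 × 0 × 0 ≡ 0 (mod 7)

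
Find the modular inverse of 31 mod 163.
Since 163 is prime, by Fermat 31^(-1) ≡ 31^{161} ≡ 142 (mod 163). Verify: 31 × 142 = 4402 ≡ 1 (mod 163)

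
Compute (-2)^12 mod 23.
By repeated squaring mod 23: (-2)^{1}≡21, (-2)^{2}≡4, (-2)^{4}≡16, (-2)^{8}≡3. Then (-2)^{12} = (-2)^{8+4} ≡ 3 × 16 ≡ 2 mod 23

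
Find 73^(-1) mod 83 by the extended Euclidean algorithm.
Extended GCD: 73(-25) + 83(22) = 1. So 73^(-1) ≡ -25 ≡ 58 mod 83. Verify: 73 × 58 = 4234 ≡ 1 mod 83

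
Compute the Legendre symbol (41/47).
(41/47) = 41^{23} mod 47 = -1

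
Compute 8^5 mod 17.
By repeated squaring (mod 17): 8^{1}≡8, 8^{2}≡13, 8^{4}≡16. Then 8^{5} = 8^{4+1} ≡ 16 × 8 ≡ 9 (mod 17)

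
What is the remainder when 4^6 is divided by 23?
By repeated squaring mod 23: 4^{1}≡4, 4^{2}≡16, 4^{4}≡3. Then 4^{6} = 4^{4+2} ≡ 3 × 16 ≡ 2 mod 23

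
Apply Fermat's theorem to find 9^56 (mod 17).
By Fermat: 9^{16} ≡ 1 (mod 17). 56 = 3×16 + 8. So 9^{56} ≡ 9^{8} ≡ 1 (mod 17)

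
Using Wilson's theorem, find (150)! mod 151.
By Wilson's theorem, (150)! ≡ -1 ≡ 150 mod 151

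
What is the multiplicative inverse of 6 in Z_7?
Since 7 is prime, by Fermat 6^(-1) ≡ 6^{5} ≡ 6 mod 7. Verify: 6 × 6 = 36 ≡ 1 mod 7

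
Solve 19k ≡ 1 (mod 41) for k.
Since 41 is prime, by Fermat 19^(-1) ≡ 19^{39} ≡ 13 (mod 41). Verify: 19 × 13 = 247 ≡ 1 (mod 41)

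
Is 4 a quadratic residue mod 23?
By Euler's criterion: 4^{11} ≡ 1 mod 23. Since this equals 1, 4 is a QR.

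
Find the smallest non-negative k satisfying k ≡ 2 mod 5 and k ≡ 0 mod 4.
M = 5 × 4 = 20. M₁ = 4, y₁ ≡ 4 mod 5. M₂ = 5, y₂ ≡ 1 mod 4. k = 2×4×4 + 0×5×1 ≡ 12 mod 20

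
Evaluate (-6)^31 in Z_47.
By repeated squaring mod 47: (-6)^{1}≡41, (-6)^{2}≡36, (-6)^{4}≡27, (-6)^{8}≡24, (-6)^{16}≡12. Then (-6)^{31} = (-6)^{16+8+4+2+1} ≡ 12 × 24 × 27 × 36 × 41 ≡ 23 mod 47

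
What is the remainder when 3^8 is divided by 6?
By repeated squaring mod 6: 3^{1}≡3, 3^{2}≡3, 3^{4}≡3, 3^{8}≡3. So 3^{8} ≡ 3 mod 6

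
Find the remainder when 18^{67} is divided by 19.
By Fermat: 18^{18} ≡ 1 mod 19. 67 = 3×18 + 13. So 18^{67} ≡ 18^{13} ≡ 18 mod 19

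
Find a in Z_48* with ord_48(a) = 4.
11 has order 4 mod 48 since 11^{4} ≡ 1 (mod 48) and no smaller power works.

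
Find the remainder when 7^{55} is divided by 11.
By Fermat: 7^{10} ≡ 1 mod 11. 55 = 5×10 + 5. So 7^{55} ≡ 7^{5} ≡ 10 mod 11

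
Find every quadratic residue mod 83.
Squares in Z_83*: {1, 3, 4, 7, 9, 10, 11, 12, 16, 17, 21, 23, 25, 26, 27, 28, 29, 30, 31, 33, 36, 37, 38, 40, 41, 44, 48, 49, 51, 59, 61, 63, 64, 65, 68, 69, 70, 75, 77, 78, 81}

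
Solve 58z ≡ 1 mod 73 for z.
Since 73 is prime, by Fermat 58^(-1) ≡ 58^{71} ≡ 34 mod 73. Verify: 58 × 34 = 1972 ≡ 1 mod 73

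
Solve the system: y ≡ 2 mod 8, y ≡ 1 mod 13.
M = 8 × 13 = 104. M₁ = 13, y₁ ≡ 5 mod 8. M₂ = 8, y₂ ≡ 5 mod 13. y = 2×13×5 + 1×8×5 ≡ 66 mod 104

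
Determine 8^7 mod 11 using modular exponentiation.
By repeated squaring mod 11: 8^{1}≡8, 8^{2}≡9, 8^{4}≡4. Then 8^{7} = 8^{4+2+1} ≡ 4 × 9 × 8 ≡ 2 mod 11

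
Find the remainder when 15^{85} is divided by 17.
By Fermat: 15^{16} ≡ 1 mod 17. 85 = 5×16 + 5. So 15^{85} ≡ 15^{5} ≡ 2 mod 17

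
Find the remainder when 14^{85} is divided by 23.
By Fermat: 14^{22} ≡ 1 mod 23. 85 = 3×22 + 19. So 14^{85} ≡ 14^{19} ≡ 10 mod 23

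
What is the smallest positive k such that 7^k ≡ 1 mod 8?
Powers of 7 mod 8: 7^1≡7, 7^2≡1. ord_8(7) = 2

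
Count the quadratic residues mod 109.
The squaring map on Z_109* is 2-to-1, so there are (108)/2 = 54 QRs.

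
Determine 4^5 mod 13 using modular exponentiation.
By repeated squaring mod 13: 4^{1}≡4, 4^{2}≡3, 4^{4}≡9. Then 4^{5} = 4^{4+1} ≡ 9 × 4 ≡ 10 mod 13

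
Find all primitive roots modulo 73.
There are φ(72) = 24 primitive roots mod 73: {5, 11, 13, 14, 15, 20, 26, 28, 29, 31, 33, 34, 39, 40, 42, 44, 45, 47, 53, 58, 59, 60, 62, 68}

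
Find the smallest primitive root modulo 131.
g = 2. Powers: [2, 4, 8, 16, 32, 64, 128, ...] generates all 130 non-zero residues.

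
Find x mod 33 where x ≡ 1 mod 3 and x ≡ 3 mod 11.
M = 3 × 11 = 33. M₁ = 11, y₁ ≡ 2 mod 3. M₂ = 3, y₂ ≡ 4 mod 11. x = 1×11×2 + 3×3×4 ≡ 25 mod 33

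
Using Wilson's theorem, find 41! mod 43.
(42)! = (41)! × (42) ≡ -1 (mod 43). So (41)! ≡ -1 × (42)^(-1) ≡ (-1)×(-1) = 1 (mod 43)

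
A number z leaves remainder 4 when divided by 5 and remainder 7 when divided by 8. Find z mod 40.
M = 5 × 8 = 40. M₁ = 8, y₁ ≡ 2 mod 5. M₂ = 5, y₂ ≡ 5 mod 8. z = 4×8×2 + 7×5×5 ≡ 39 mod 40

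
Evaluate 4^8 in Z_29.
By repeated squaring mod 29: 4^{1}≡4, 4^{2}≡16, 4^{4}≡24, 4^{8}≡25. So 4^{8} ≡ 25 mod 29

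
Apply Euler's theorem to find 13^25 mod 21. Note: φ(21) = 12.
By Euler: 13^{12} ≡ 1 mod 21 since gcd(13, 21) = 1. 25 = 2×12 + 1. So 13^{25} ≡ 13^{1} ≡ 13 mod 21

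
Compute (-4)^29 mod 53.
By repeated squaring mod 53: (-4)^{1}≡49, (-4)^{2}≡16, (-4)^{4}≡44, (-4)^{8}≡28, (-4)^{16}≡42. Then (-4)^{29} = (-4)^{16+8+4+1} ≡ 42 × 28 × 44 × 49 ≡ 42 mod 53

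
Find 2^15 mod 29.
By repeated squaring mod 29: 2^{1}≡2, 2^{2}≡4, 2^{4}≡16, 2^{8}≡24. Then 2^{15} = 2^{8+4+2+1} ≡ 24 × 16 × 4 × 2 ≡ 27 mod 29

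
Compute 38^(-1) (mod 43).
Since 43 is prime, by Fermat 38^(-1) ≡ 38^{41} ≡ 17 (mod 43). Verify: 38 × 17 = 646 ≡ 1 (mod 43)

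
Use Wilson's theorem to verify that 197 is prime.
(196)! mod 197 = 196. Since this equals -1 (mod 197), Wilson confirms 197 is prime.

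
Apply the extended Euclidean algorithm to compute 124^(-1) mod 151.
Extended GCD: 124(-28) + 151(23) = 1. So 124^(-1) ≡ -28 ≡ 123 mod 151. Verify: 124 × 123 = 15252 ≡ 1 mod 151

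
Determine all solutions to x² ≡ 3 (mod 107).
The square roots of 3 mod 107 are 89 and 18. Verify: 89² = 7921 ≡ 3 (mod 107)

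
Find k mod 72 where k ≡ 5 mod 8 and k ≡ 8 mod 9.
M = 8 × 9 = 72. M₁ = 9, y₁ ≡ 1 mod 8. M₂ = 8, y₂ ≡ 8 mod 9. k = 5×9×1 + 8×8×8 ≡ 53 mod 72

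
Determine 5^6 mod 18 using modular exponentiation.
By repeated squaring mod 18: 5^{1}≡5, 5^{2}≡7, 5^{4}≡13. Then 5^{6} = 5^{4+2} ≡ 13 × 7 ≡ 1 mod 18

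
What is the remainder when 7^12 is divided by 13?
Using Fermat: 7^{12} ≡ 1 mod 13. 12 ≡ 0 mod 12. So 7^{12} ≡ 7^{0} ≡ 1 mod 13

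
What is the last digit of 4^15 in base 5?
Using Fermat: 4^{4} ≡ 1 (mod 5). 15 ≡ 3 (mod 4). So 4^{15} ≡ 4^{3} ≡ 4 (mod 5)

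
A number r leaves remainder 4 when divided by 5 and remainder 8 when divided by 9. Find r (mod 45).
M = 5 × 9 = 45. M₁ = 9, y₁ ≡ 4 (mod 5). M₂ = 5, y₂ ≡ 2 (mod 9). r = 4×9×4 + 8×5×2 ≡ 44 (mod 45)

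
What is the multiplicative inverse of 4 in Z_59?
Since 59 is prime, by Fermat 4^(-1) ≡ 4^{57} ≡ 15 mod 59. Verify: 4 × 15 = 60 ≡ 1 mod 59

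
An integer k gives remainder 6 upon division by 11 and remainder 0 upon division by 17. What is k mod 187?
M = 11 × 17 = 187. M₁ = 17, y₁ ≡ 2 mod 11. M₂ = 11, y₂ ≡ 14 mod 17. k = 6×17×2 + 0×11×14 ≡ 17 mod 187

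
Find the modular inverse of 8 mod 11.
Since 11 is prime, by Fermat 8^(-1) ≡ 8^{9} ≡ 7 (mod 11). Verify: 8 × 7 = 56 ≡ 1 (mod 11)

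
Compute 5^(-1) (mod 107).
Since 107 is prime, by Fermat 5^(-1) ≡ 5^{105} ≡ 43 (mod 107). Verify: 5 × 43 = 215 ≡ 1 (mod 107)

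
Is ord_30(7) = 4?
Powers of 7 mod 30: 7^1≡7, 7^2≡19, 7^3≡13, 7^4≡1. First k with 7^k≡1 is k=4. Yes, ord_30(7) = 4.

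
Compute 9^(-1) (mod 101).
Since 101 is prime, by Fermat 9^(-1) ≡ 9^{99} ≡ 45 (mod 101). Verify: 9 × 45 = 405 ≡ 1 (mod 101)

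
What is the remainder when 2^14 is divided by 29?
By repeated squaring (mod 29): 2^{1}≡2, 2^{2}≡4, 2^{4}≡16, 2^{8}≡24. Then 2^{14} = 2^{8+4+2} ≡ 24 × 16 × 4 ≡ 28 (mod 29)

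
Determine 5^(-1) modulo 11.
Since 11 is prime, by Fermat 5^(-1) ≡ 5^{9} ≡ 9 (mod 11). Verify: 5 × 9 = 45 ≡ 1 (mod 11)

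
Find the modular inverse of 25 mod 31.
Since 31 is prime, by Fermat 25^(-1) ≡ 25^{29} ≡ 5 mod 31. Verify: 25 × 5 = 125 ≡ 1 mod 31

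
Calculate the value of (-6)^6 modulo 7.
Using Fermat: (-6)^{6} ≡ 1 mod 7. 6 ≡ 0 mod 6. So (-6)^{6} ≡ (-6)^{0} ≡ 1 mod 7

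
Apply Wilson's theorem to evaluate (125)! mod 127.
(126)! = (125)! × (126) ≡ -1 (mod 127). So (125)! ≡ -1 × (126)^(-1) ≡ (-1)×(-1) = 1 (mod 127)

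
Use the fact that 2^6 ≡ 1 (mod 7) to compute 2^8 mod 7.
By Fermat: 2^{6} ≡ 1 (mod 7). So 2^{8} = 2^{6} · 2^{2} ≡ 2^{2} ≡ 4 (mod 7)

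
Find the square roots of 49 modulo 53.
The square roots of 49 mod 53 are 46 and 7. Verify: 46² = 2116 ≡ 49 mod 53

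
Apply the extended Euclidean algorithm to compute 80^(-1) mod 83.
Extended GCD: 80(-28) + 83(27) = 1. So 80^(-1) ≡ -28 ≡ 55 (mod 83). Verify: 80 × 55 = 4400 ≡ 1 (mod 83)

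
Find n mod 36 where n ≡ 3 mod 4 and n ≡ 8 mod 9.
M = 4 × 9 = 36. M₁ = 9, y₁ ≡ 1 mod 4. M₂ = 4, y₂ ≡ 7 mod 9. n = 3×9×1 + 8×4×7 ≡ 35 mod 36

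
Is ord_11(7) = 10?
Powers of 7 mod 11: 7^1≡7, 7^2≡5, 7^3≡2, 7^4≡3, 7^5≡10, 7^6≡4, 7^7≡6, 7^8≡9, 7^9≡8, 7^10≡1. First k with 7^k≡1 is k=10. Yes, ord_11(7) = 10.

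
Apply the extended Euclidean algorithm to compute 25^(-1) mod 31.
Extended GCD: 25(5) + 31(-4) = 1. So 25^(-1) ≡ 5 (mod 31). Verify: 25 × 5 = 125 ≡ 1 (mod 31)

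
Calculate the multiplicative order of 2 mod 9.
Powers of 2 mod 9: 2^1≡2, 2^2≡4, 2^3≡8, 2^4≡7, 2^5≡5, 2^6≡1. So the order of 2 is 6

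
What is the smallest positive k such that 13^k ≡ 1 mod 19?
Powers of 13 mod 19: 13^1≡13, 13^2≡17, 13^3≡12, 13^4≡4, 13^5≡14, 13^6≡11, 13^7≡10, 13^8≡16, 13^9≡18, 13^10≡6, 13^11≡2, 13^12≡7, 13^13≡15, 13^14≡5, 13^15≡8, 13^16≡9, 13^17≡3, 13^18≡1. So the order of 13 is 18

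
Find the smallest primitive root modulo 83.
g = 2. For each prime q|82: 2^{41}≡82, 2^{2}≡4, none ≡ 1, so ord_83(2) = 82 and 2 is a primitive root.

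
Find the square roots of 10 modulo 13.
The square roots of 10 mod 13 are 7 and 6. Verify: 7² = 49 ≡ 10 mod 13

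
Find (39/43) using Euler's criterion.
(39/43) = 39^{21} mod 43 = -1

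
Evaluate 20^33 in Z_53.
By repeated squaring mod 53: 20^{1}≡20, 20^{2}≡29, 20^{4}≡46, 20^{8}≡49, 20^{16}≡16, 20^{32}≡44. Then 20^{33} = 20^{32+1} ≡ 44 × 20 ≡ 32 mod 53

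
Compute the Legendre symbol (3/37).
(3/37) = 3^{18} mod 37 = 1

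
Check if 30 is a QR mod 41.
By Euler's criterion: 30^{20} ≡ 40 (mod 41). Since this equals -1 (≡ 40), 30 is not a QR.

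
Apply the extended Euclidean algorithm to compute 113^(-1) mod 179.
Extended GCD: 113(-19) + 179(12) = 1. So 113^(-1) ≡ -19 ≡ 160 (mod 179). Verify: 113 × 160 = 18080 ≡ 1 (mod 179)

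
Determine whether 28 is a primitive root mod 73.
ord_73(28) divides 72. For each prime q|72: 28^{36}≡72, 28^{24}≡8, none ≡ 1. So 28 has order 72 and is a primitive root mod 73.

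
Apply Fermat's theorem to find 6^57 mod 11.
By Fermat: 6^{10} ≡ 1 mod 11. 57 = 5×10 + 7. So 6^{57} ≡ 6^{7} ≡ 8 mod 11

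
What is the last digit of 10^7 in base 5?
By repeated squaring mod 5: 10^{1}≡0, 10^{2}≡0, 10^{4}≡0. Then 10^{7} = 10^{4+2+1} ≡ 0 × 0 × 0 ≡ 0 mod 5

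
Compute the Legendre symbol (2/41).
(2/41) = 2^{20} mod 41 = 1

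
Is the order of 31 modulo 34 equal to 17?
Powers of 31 mod 34: 31^1≡31, 31^2≡9, 31^3≡7, 31^4≡13, 31^5≡29, 31^6≡15, 31^7≡23, 31^8≡33, 31^9≡3, 31^10≡25, 31^11≡27, 31^12≡21, 31^13≡5, 31^14≡19, 31^15≡11, 31^16≡1. Already 31^16≡1, so the order is 16 < 17. No, the actual order is 16.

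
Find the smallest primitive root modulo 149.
g = 2. For each prime q|148: 2^{74}≡148, 2^{4}≡16, none ≡ 1, so ord_149(2) = 148 and 2 is a primitive root.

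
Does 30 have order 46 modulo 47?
ord_47(30) divides 46. For each prime q|46: 30^{23}≡46, 30^{2}≡7, none ≡ 1. So 30 has order 46 and is a primitive root mod 47.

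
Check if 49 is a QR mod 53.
By Euler's criterion: 49^{26} ≡ 1 (mod 53). Since this equals 1, 49 is a QR.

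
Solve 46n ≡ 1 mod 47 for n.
Since 47 is prime, by Fermat 46^(-1) ≡ 46^{45} ≡ 46 mod 47. Verify: 46 × 46 = 2116 ≡ 1 mod 47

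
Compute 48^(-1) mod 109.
Since 109 is prime, by Fermat 48^(-1) ≡ 48^{107} ≡ 25 mod 109. Verify: 48 × 25 = 1200 ≡ 1 mod 109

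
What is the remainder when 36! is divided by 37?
By Wilson's theorem, (36)! ≡ -1 ≡ 36 (mod 37)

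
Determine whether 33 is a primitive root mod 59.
ord_59(33) divides 58. For each prime q|58: 33^{29}≡58, 33^{2}≡27, none ≡ 1. So 33 has order 58 and is a primitive root mod 59.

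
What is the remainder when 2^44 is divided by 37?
Using Fermat: 2^{36} ≡ 1 (mod 37). 44 ≡ 8 (mod 36). So 2^{44} ≡ 2^{8} ≡ 34 (mod 37)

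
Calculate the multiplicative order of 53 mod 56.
Powers of 53 mod 56: 53^1≡53, 53^2≡9, 53^3≡29, 53^4≡25, 53^5≡37, 53^6≡1. Order = 6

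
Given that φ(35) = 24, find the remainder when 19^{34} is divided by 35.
By Euler: 19^{24} ≡ 1 (mod 35) since gcd(19, 35) = 1. 34 = 1×24 + 10. So 19^{34} ≡ 19^{10} ≡ 16 (mod 35)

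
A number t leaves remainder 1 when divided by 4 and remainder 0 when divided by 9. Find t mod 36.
M = 4 × 9 = 36. M₁ = 9, y₁ ≡ 1 mod 4. M₂ = 4, y₂ ≡ 7 mod 9. t = 1×9×1 + 0×4×7 ≡ 9 mod 36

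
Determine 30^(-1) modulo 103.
Since 103 is prime, by Fermat 30^(-1) ≡ 30^{101} ≡ 79 mod 103. Verify: 30 × 79 = 2370 ≡ 1 mod 103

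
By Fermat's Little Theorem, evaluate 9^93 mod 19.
By Fermat: 9^{18} ≡ 1 mod 19. 93 = 5×18 + 3. So 9^{93} ≡ 9^{3} ≡ 7 mod 19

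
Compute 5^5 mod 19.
By repeated squaring (mod 19): 5^{1}≡5, 5^{2}≡6, 5^{4}≡17. Then 5^{5} = 5^{4+1} ≡ 17 × 5 ≡ 9 (mod 19)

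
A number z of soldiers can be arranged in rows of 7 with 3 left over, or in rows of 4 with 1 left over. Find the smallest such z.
M = 7 × 4 = 28. M₁ = 4, y₁ ≡ 2 mod 7. M₂ = 7, y₂ ≡ 3 mod 4. z = 3×4×2 + 1×7×3 ≡ 17 mod 28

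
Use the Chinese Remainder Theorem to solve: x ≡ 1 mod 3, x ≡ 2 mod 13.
M = 3 × 13 = 39. M₁ = 13, y₁ ≡ 1 mod 3. M₂ = 3, y₂ ≡ 9 mod 13. x = 1×13×1 + 2×3×9 ≡ 28 mod 39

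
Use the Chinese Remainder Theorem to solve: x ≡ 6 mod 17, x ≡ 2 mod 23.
M = 17 × 23 = 391. M₁ = 23, y₁ ≡ 3 mod 17. M₂ = 17, y₂ ≡ 19 mod 23. x = 6×23×3 + 2×17×19 ≡ 278 mod 391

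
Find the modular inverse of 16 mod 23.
Since 23 is prime, by Fermat 16^(-1) ≡ 16^{21} ≡ 13 (mod 23). Verify: 16 × 13 = 208 ≡ 1 (mod 23)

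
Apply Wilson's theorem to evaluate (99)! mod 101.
(100)! = (99)! × (100) ≡ -1 (mod 101). So (99)! ≡ -1 × (100)^(-1) ≡ (-1)×(-1) = 1 (mod 101)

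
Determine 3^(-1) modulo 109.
Since 109 is prime, by Fermat 3^(-1) ≡ 3^{107} ≡ 73 (mod 109). Verify: 3 × 73 = 219 ≡ 1 (mod 109)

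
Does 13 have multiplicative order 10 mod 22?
Powers of 13 mod 22: 13^1≡13, 13^2≡15, 13^3≡19, 13^4≡5, 13^5≡21, 13^6≡9, 13^7≡7, 13^8≡3, 13^9≡17, 13^10≡1. First k with 13^k≡1 is k=10. Yes, ord_22(13) = 10.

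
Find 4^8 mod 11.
By repeated squaring mod 11: 4^{1}≡4, 4^{2}≡5, 4^{4}≡3, 4^{8}≡9. So 4^{8} ≡ 9 mod 11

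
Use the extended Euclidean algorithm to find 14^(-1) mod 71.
Extended GCD: 14(-5) + 71(1) = 1. So 14^(-1) ≡ -5 ≡ 66 (mod 71). Verify: 14 × 66 = 924 ≡ 1 (mod 71)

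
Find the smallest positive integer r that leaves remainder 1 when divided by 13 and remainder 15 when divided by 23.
M = 13 × 23 = 299. M₁ = 23, y₁ ≡ 4 mod 13. M₂ = 13, y₂ ≡ 16 mod 23. r = 1×23×4 + 15×13×16 ≡ 222 mod 299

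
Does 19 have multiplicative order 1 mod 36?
Powers of 19 mod 36: 19^1≡19, 19^2≡1. 19^1≡19≢1, so ord ≠ 1. No, the actual order is 2.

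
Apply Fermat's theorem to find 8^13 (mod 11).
By Fermat: 8^{10} ≡ 1 (mod 11). So 8^{13} = 8^{10} · 8^{3} ≡ 8^{3} ≡ 6 (mod 11)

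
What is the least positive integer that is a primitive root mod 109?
g = 6. Powers: [6, 36, 107, 97, 37, 4, 24, ...] generates all 108 non-zero residues.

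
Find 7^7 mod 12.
By repeated squaring mod 12: 7^{1}≡7, 7^{2}≡1, 7^{4}≡1. Then 7^{7} = 7^{4+2+1} ≡ 1 × 1 × 7 ≡ 7 mod 12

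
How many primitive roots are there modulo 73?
There are φ(73-1) = φ(72) = 24 primitive roots modulo 73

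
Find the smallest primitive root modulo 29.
g = 2. Powers: [2, 4, 8, 16, 3, 6, 12, 24, ...] generates all 28 non-zero residues.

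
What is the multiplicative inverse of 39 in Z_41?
Since 41 is prime, by Fermat 39^(-1) ≡ 39^{39} ≡ 20 mod 41. Verify: 39 × 20 = 780 ≡ 1 mod 41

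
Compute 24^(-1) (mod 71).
Since 71 is prime, by Fermat 24^(-1) ≡ 24^{69} ≡ 3 (mod 71). Verify: 24 × 3 = 72 ≡ 1 (mod 71)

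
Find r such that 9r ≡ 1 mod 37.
Since 37 is prime, by Fermat 9^(-1) ≡ 9^{35} ≡ 33 mod 37. Verify: 9 × 33 = 297 ≡ 1 mod 37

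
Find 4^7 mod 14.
By repeated squaring mod 14: 4^{1}≡4, 4^{2}≡2, 4^{4}≡4. Then 4^{7} = 4^{4+2+1} ≡ 4 × 2 × 4 ≡ 4 mod 14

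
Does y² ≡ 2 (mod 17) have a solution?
By Euler's criterion: 2^{8} ≡ 1 (mod 17). Since this equals 1, 2 is a QR.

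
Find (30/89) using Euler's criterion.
(30/89) = 30^{44} mod 89 = -1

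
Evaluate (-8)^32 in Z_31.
Using Fermat: (-8)^{30} ≡ 1 (mod 31). 32 ≡ 2 (mod 30). So (-8)^{32} ≡ (-8)^{2} ≡ 2 (mod 31)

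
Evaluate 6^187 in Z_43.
Using Fermat: 6^{42} ≡ 1 (mod 43). 187 ≡ 19 (mod 42). So 6^{187} ≡ 6^{19} ≡ 6 (mod 43)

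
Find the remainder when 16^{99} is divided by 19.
By Fermat: 16^{18} ≡ 1 (mod 19). 99 = 5×18 + 9. So 16^{99} ≡ 16^{9} ≡ 1 (mod 19)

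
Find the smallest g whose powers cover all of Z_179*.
g = 2. Powers: [2, 4, 8, 16, 32, 64, 128, 77, 154, 129, ...] generates all 178 non-zero residues.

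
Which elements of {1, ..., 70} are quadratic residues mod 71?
Squares in Z_71*: {1, 2, 3, 4, 5, 6, 8, 9, 10, 12, 15, 16, 18, 19, 20, 24, 25, 27, 29, 30, 32, 36, 37, 38, 40, 43, 45, 48, 49, 50, 54, 57, 58, 60, 64}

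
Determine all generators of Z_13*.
There are φ(12) = 4 primitive roots mod 13: {2, 6, 7, 11}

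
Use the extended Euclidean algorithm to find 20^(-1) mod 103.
Extended GCD: 20(-36) + 103(7) = 1. So 20^(-1) ≡ -36 ≡ 67 (mod 103). Verify: 20 × 67 = 1340 ≡ 1 (mod 103)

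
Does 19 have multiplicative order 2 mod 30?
Powers of 19 mod 30: 19^1≡19, 19^2≡1. First k with 19^k≡1 is k=2. Yes, ord_30(19) = 2.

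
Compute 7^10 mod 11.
Using Fermat: 7^{10} ≡ 1 (mod 11). 10 ≡ 0 (mod 10). So 7^{10} ≡ 7^{0} ≡ 1 (mod 11)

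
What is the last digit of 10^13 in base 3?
Using Fermat: 10^{2} ≡ 1 mod 3. 13 ≡ 1 mod 2. So 10^{13} ≡ 10^{1} ≡ 1 mod 3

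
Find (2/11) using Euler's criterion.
(2/11) = 2^{5} mod 11 = -1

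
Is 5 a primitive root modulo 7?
ord_7(5) divides 6. For each prime q|6: 5^{3}≡6, 5^{2}≡4, none ≡ 1. So 5 has order 6 and is a primitive root mod 7.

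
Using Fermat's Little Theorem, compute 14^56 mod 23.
By Fermat: 14^{22} ≡ 1 (mod 23). 56 = 2×22 + 12. So 14^{56} ≡ 14^{12} ≡ 9 (mod 23)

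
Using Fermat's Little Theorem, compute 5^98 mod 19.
By Fermat: 5^{18} ≡ 1 mod 19. 98 = 5×18 + 8. So 5^{98} ≡ 5^{8} ≡ 4 mod 19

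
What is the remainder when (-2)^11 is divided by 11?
Using Fermat: (-2)^{10} ≡ 1 mod 11. 11 ≡ 1 mod 10. So (-2)^{11} ≡ (-2)^{1} ≡ 9 mod 11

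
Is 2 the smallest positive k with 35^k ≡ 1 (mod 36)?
Powers of 35 mod 36: 35^1≡35, 35^2≡1. First k with 35^k≡1 is k=2. Yes, ord_36(35) = 2.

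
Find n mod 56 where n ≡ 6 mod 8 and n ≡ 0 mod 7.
M = 8 × 7 = 56. M₁ = 7, y₁ ≡ 7 mod 8. M₂ = 8, y₂ ≡ 1 mod 7. n = 6×7×7 + 0×8×1 ≡ 14 mod 56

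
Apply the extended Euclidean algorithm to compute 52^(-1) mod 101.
Extended GCD: 52(-33) + 101(17) = 1. So 52^(-1) ≡ -33 ≡ 68 mod 101. Verify: 52 × 68 = 3536 ≡ 1 mod 101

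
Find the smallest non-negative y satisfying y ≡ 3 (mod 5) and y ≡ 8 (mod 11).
M = 5 × 11 = 55. M₁ = 11, y₁ ≡ 1 (mod 5). M₂ = 5, y₂ ≡ 9 (mod 11). y = 3×11×1 + 8×5×9 ≡ 8 (mod 55)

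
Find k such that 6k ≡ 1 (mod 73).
Since 73 is prime, by Fermat 6^(-1) ≡ 6^{71} ≡ 61 (mod 73). Verify: 6 × 61 = 366 ≡ 1 (mod 73)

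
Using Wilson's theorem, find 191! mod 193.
(192)! = (191)! × (192) ≡ -1 mod 193. So (191)! ≡ -1 × (192)^(-1) ≡ (-1)×(-1) = 1 mod 193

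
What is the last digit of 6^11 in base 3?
By repeated squaring mod 3: 6^{1}≡0, 6^{2}≡0, 6^{4}≡0, 6^{8}≡0. Then 6^{11} = 6^{8+2+1} ≡ 0 × 0 × 0 ≡ 0 mod 3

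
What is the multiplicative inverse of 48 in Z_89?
Since 89 is prime, by Fermat 48^(-1) ≡ 48^{87} ≡ 13 mod 89. Verify: 48 × 13 = 624 ≡ 1 mod 89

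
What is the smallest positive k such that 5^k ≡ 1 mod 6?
Powers of 5 mod 6: 5^1≡5, 5^2≡1. So the order of 5 is 2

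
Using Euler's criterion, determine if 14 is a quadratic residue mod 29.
By Euler's criterion: 14^{14} ≡ 28 (mod 29). Since this equals -1 (≡ 28), 14 is not a QR.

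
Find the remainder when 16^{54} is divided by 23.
By Fermat: 16^{22} ≡ 1 (mod 23). 54 = 2×22 + 10. So 16^{54} ≡ 16^{10} ≡ 13 (mod 23)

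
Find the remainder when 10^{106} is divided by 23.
By Fermat: 10^{22} ≡ 1 mod 23. 106 = 4×22 + 18. So 10^{106} ≡ 10^{18} ≡ 9 mod 23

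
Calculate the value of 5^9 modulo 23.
By repeated squaring mod 23: 5^{1}≡5, 5^{2}≡2, 5^{4}≡4, 5^{8}≡16. Then 5^{9} = 5^{8+1} ≡ 16 × 5 ≡ 11 mod 23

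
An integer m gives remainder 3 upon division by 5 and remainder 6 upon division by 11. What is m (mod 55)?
M = 5 × 11 = 55. M₁ = 11, y₁ ≡ 1 (mod 5). M₂ = 5, y₂ ≡ 9 (mod 11). m = 3×11×1 + 6×5×9 ≡ 28 (mod 55)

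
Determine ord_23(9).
Powers of 9 mod 23: 9^1≡9, 9^2≡12, 9^3≡16, 9^4≡6, 9^5≡8, 9^6≡3, 9^7≡4, 9^8≡13, 9^9≡2, 9^10≡18, 9^11≡1. ord_23(9) = 11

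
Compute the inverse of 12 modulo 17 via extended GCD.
Extended GCD: 12(-7) + 17(5) = 1. So 12^(-1) ≡ -7 ≡ 10 (mod 17). Verify: 12 × 10 = 120 ≡ 1 (mod 17)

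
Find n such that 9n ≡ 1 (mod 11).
Since 11 is prime, by Fermat 9^(-1) ≡ 9^{9} ≡ 5 (mod 11). Verify: 9 × 5 = 45 ≡ 1 (mod 11)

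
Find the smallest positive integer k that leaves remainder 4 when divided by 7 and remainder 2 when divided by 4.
M = 7 × 4 = 28. M₁ = 4, y₁ ≡ 2 mod 7. M₂ = 7, y₂ ≡ 3 mod 4. k = 4×4×2 + 2×7×3 ≡ 18 mod 28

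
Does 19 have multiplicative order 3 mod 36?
Powers of 19 mod 36: 19^1≡19, 19^2≡1. Already 19^2≡1, so the order is 2 < 3. No, the actual order is 2.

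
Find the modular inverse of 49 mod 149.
Since 149 is prime, by Fermat 49^(-1) ≡ 49^{147} ≡ 73 mod 149. Verify: 49 × 73 = 3577 ≡ 1 mod 149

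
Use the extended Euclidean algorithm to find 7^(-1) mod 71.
Extended GCD: 7(-10) + 71(1) = 1. So 7^(-1) ≡ -10 ≡ 61 (mod 71). Verify: 7 × 61 = 427 ≡ 1 (mod 71)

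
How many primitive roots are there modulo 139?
There are φ(139-1) = φ(138) = 44 primitive roots modulo 139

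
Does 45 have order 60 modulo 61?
45^{30} ≡ 1 mod 61 and 30 < 60, so ord_61(45) = 30 ≠ 60 and 45 is not a primitive root.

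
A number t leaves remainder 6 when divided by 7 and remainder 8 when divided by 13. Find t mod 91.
M = 7 × 13 = 91. M₁ = 13, y₁ ≡ 6 mod 7. M₂ = 7, y₂ ≡ 2 mod 13. t = 6×13×6 + 8×7×2 ≡ 34 mod 91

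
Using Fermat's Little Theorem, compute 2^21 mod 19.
By Fermat: 2^{18} ≡ 1 mod 19. So 2^{21} = 2^{18} · 2^{3} ≡ 2^{3} ≡ 8 mod 19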